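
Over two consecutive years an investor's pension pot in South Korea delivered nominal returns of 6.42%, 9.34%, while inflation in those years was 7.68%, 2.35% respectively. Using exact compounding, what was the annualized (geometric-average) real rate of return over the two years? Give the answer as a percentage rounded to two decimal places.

Nominal growth factor = 1.0642 × 1.0934 = 1.16359628
Price-level growth factor = 1.0768 × 1.0235 = 1.10210480
Real growth factor = 1.16359628 / 1.10210480 = 1.05579459
Annualized real rate = 1.05579459^(1/2) − 1 = 2.7519% → 2.75%.

2.75%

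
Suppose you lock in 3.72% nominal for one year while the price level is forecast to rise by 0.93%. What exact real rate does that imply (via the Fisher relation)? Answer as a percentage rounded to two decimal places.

1 + r = 1.03720 / 1.00930 = 1.027643
r = 1.027643 − 1 = 2.7643%, i.e. 2.76%.

2.76%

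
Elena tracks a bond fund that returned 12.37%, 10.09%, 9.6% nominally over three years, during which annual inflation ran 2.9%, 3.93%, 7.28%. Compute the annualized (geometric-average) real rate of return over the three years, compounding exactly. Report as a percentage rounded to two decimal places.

Nominal growth factor = 1.1237 × 1.1009 × 1.0960 = 1.35584114
Price-level growth factor = 1.0290 × 1.0393 × 1.0728 = 1.14729491
Real growth factor = 1.35584114 / 1.14729491 = 1.18177212
Annualized real rate = 1.18177212^(1/3) − 1 = 5.7251% → 5.73%.

5.73%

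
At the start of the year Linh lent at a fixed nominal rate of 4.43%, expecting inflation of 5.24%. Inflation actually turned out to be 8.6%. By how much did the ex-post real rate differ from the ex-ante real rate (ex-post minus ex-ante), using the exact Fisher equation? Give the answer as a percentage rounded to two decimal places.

-3.07%

Ex-ante: (1 + 0.0443)/(1 + 0.0524) − 1 = -0.7697%
Ex-post: (1 + 0.0443)/(1 + 0.0860) − 1 = -3.8398%
Difference (ex-post − ex-ante) = -3.0701% → -3.07%.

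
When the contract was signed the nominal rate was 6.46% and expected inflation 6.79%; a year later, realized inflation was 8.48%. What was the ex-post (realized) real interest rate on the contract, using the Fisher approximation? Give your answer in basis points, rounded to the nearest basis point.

-202 basis points

Ex-post: 6.46% − 8.48% = -2.020%
So the realized real rate is -202 basis points.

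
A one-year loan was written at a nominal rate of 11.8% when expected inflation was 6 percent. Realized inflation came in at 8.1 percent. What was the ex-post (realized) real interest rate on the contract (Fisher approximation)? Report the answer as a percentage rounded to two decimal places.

Ex-post: 11.8% − 8.1% = 3.700%
So the realized real rate is 3.70%.

3.70%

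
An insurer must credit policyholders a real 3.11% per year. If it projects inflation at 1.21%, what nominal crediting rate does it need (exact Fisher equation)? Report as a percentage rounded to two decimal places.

(1 + i) = (1 + r)(1 + π) = 1.03110 × 1.01210 = 1.04357631
i = 1.04357631 − 1, so the required nominal rate is 4.36%.

4.36%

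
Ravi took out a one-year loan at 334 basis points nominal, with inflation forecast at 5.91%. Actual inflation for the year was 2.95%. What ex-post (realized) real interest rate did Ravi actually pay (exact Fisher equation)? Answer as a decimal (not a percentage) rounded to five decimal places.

0.00379

Ex-post: (1 + 0.0334)/(1 + 0.0295) − 1 = 0.3788%
So the realized real rate is 0.00379.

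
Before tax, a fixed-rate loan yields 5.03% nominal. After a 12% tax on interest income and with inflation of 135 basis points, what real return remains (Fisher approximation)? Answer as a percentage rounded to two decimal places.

After-tax nominal return = 5.03% × (1 − 0.12) = 4.4264%.
r ≈ 4.4264% − 1.35% → 3.08%.

3.08%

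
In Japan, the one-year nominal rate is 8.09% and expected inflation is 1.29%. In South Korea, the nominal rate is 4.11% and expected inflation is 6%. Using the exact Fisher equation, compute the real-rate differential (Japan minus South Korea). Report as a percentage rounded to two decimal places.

Japan: (1 + 0.0809)/(1 + 0.0129) − 1 = 6.7134%
South Korea: (1 + 0.0411)/(1 + 0.0600) − 1 = -1.7830%
Differential = 6.7134% − (-1.7830%) = 8.4964% → 8.50%.

8.50%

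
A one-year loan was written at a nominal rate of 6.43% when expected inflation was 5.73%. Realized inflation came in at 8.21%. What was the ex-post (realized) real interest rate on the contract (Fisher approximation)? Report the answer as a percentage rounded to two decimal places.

-1.78%

Ex-post: 6.43% − 8.21% = -1.780%
So the realized real rate is -1.78%.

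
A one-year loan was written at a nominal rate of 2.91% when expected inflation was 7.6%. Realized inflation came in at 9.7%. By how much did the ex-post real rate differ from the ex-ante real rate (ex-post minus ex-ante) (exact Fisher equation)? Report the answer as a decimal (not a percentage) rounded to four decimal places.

Ex-ante: (1 + 0.0291)/(1 + 0.0760) − 1 = -4.3587%
Ex-post: (1 + 0.0291)/(1 + 0.0970) − 1 = -6.1896%
Difference (ex-post − ex-ante) = -1.8309% → -0.0183.

-0.0183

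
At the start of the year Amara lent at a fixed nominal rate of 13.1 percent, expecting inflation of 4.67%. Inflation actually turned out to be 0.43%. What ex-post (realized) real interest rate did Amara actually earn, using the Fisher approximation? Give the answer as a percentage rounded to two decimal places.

12.67%

Ex-post: 13.1% − 0.43% = 12.670%
So the realized real rate is 12.67%.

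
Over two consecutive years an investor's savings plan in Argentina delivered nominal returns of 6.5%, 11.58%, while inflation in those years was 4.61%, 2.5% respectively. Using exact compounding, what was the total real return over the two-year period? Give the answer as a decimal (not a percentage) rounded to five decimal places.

0.10825

Compound the nominal returns: 1.0650 × 1.1158 = 1.188327.
Compound inflation: 1.0461 × 1.0250 = 1.072253.
Deflate: 1.188327 / 1.072253 = 1.108253.
Total real return = 1.108253 − 1 → 0.10825.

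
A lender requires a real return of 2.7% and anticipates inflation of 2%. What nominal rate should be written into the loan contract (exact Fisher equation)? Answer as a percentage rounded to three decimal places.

(1 + i) = (1 + r)(1 + π) = 1.02700 × 1.02000 = 1.04754
i = 1.04754 − 1, so the required nominal rate is 4.754%.

4.754%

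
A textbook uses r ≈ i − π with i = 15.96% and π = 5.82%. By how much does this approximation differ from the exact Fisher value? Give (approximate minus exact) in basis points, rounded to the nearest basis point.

Approximate: r ≈ 15.960% − 5.820% = 10.1400%
Exact: (1 + 0.1596)/(1 + 0.0582) − 1 = 9.5823%
Error = 10.1400% − 9.5823% = 0.5577% → 56 basis points.

56 basis points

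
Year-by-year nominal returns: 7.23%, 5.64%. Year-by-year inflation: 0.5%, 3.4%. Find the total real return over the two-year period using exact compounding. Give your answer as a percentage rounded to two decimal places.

Compound the nominal returns: 1.0723 × 1.0564 = 1.132778.
Compound inflation: 1.0050 × 1.0340 = 1.039170.
Deflate: 1.132778 / 1.039170 = 1.090079.
Total real return = 1.090079 − 1 → 9.01%.

9.01%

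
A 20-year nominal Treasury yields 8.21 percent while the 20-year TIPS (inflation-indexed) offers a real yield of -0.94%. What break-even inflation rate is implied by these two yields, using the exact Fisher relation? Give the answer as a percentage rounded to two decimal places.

(1 + π) = (1 + i)/(1 + r) = 1.08210 / 0.99060 = 1.092368
Break-even inflation = 1.092368 − 1 → 9.24%.

9.24%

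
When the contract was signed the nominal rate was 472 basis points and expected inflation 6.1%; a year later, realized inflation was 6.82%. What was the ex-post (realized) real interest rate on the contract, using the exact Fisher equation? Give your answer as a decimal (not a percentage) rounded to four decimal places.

Ex-post: (1 + 0.0472)/(1 + 0.0682) − 1 = -1.9659%
So the realized real rate is -0.0197.

-0.0197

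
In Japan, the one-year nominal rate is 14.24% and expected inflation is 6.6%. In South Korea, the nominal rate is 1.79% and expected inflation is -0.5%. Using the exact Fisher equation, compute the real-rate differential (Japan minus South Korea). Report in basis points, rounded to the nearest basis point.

487 basis points

Japan: (1 + 0.1424)/(1 + 0.0660) − 1 = 7.1670%
South Korea: (1 + 0.0179)/(1 − 0.0050) − 1 = 2.3015%
Differential = 7.1670% − 2.3015% = 4.8655% → 487 basis points.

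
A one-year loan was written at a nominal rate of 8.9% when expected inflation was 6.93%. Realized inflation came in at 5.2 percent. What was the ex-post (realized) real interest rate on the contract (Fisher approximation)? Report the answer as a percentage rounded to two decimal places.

3.70%

Ex-post: 8.9% − 5.2% = 3.700%
So the realized real rate is 3.70%.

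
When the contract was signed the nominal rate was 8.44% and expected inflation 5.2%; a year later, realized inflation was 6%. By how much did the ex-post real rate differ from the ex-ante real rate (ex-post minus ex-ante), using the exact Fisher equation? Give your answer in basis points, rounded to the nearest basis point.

Ex-ante: (1 + 0.0844)/(1 + 0.0520) − 1 = 3.0798%
Ex-post: (1 + 0.0844)/(1 + 0.0600) − 1 = 2.3019%
Difference (ex-post − ex-ante) = -0.7780% → -78 basis points.

-78 basis points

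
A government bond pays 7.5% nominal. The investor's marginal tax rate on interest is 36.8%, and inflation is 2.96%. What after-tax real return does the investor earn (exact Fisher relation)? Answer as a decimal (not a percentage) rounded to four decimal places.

0.0173

After-tax nominal return = 7.5% × (1 − 0.368) = 4.7400%.
1 + r = 1.04740 / 1.02960 = 1.017288
After-tax real rate = 1.017288 − 1 → 0.0173.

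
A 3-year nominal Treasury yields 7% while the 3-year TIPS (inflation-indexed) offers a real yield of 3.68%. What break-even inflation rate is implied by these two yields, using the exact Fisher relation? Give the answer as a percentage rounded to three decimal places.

(1 + π) = (1 + i)/(1 + r) = 1.07000 / 1.03680 = 1.032022
Break-even inflation = 1.032022 − 1 → 3.202%.

3.202%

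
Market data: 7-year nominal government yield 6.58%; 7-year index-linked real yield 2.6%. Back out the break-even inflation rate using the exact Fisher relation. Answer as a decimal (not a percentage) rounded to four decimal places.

(1 + π) = (1 + i)/(1 + r) = 1.06580 / 1.02600 = 1.038791
Break-even inflation = 1.038791 − 1 → 0.0388.

0.0388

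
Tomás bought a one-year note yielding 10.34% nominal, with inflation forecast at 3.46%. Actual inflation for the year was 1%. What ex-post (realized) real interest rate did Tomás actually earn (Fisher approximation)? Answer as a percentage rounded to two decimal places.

Ex-post: 10.34% − 1% = 9.340%
So the realized real rate is 9.34%.

9.34%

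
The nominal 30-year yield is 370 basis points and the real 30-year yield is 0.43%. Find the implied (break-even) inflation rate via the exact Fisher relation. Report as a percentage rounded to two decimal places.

3.26%

(1 + π) = (1 + i)/(1 + r) = 1.03700 / 1.00430 = 1.032560
Break-even inflation = 1.032560 − 1 → 3.26%.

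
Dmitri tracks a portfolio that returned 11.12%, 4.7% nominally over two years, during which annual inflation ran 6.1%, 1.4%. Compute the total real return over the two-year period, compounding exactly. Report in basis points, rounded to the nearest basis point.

814 basis points

Nominal growth factor = 1.1112 × 1.0470 = 1.163426
Price-level growth factor = 1.0610 × 1.0140 = 1.075854
Real growth factor = 1.163426 / 1.075854 = 1.081398
Total real return = 1.081398 − 1 → 814 basis points.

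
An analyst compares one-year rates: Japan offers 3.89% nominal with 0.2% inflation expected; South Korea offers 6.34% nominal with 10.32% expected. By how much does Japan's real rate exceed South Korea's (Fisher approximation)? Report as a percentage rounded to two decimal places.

7.67%

Japan: 3.89% − 0.2% = 3.690%
South Korea: 6.34% − 10.32% = -3.980%
Differential = 7.670% → 7.67%.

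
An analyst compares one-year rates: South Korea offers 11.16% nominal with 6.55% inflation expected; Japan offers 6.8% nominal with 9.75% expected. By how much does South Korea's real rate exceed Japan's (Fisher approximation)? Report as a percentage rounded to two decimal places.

7.56%

South Korea: 11.16% − 6.55% = 4.610%
Japan: 6.8% − 9.75% = -2.950%
Differential = 7.560% → 7.56%.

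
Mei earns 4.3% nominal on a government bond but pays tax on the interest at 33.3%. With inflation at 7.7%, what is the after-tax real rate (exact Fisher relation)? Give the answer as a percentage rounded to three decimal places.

After-tax nominal return = 4.3% × (1 − 0.333) = 2.8681%.
1 + r = 1.028681 / 1.07700 = 0.955136
After-tax real rate = 0.955136 − 1 → -4.486%.

-4.486%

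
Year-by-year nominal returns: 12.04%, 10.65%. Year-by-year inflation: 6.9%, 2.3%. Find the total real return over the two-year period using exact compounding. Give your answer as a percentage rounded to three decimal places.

13.363%

Compound the nominal returns: 1.1204 × 1.1065 = 1.239723.
Compound inflation: 1.0690 × 1.0230 = 1.093587.
Deflate: 1.239723 / 1.093587 = 1.133630.
Total real return = 1.133630 − 1 → 13.363%.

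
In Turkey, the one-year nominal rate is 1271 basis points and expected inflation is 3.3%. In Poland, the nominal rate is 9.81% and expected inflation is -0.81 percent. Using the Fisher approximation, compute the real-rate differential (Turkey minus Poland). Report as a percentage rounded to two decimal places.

Turkey: 12.71% − 3.3% = 9.410%
Poland: 9.81% − (-0.81%) = 10.620%
Differential = -1.210% → -1.21%.

-1.21%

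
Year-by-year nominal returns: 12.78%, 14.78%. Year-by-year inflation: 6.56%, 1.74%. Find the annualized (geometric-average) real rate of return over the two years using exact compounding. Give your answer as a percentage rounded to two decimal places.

9.27%

Compound the nominal returns: 1.1278 × 1.1478 = 1.29448884.
Compound inflation: 1.0656 × 1.0174 = 1.08414144.
Deflate: 1.29448884 / 1.08414144 = 1.19402210.
Annualized real rate = 1.19402210^(1/2) − 1 = 9.2713% → 9.27%.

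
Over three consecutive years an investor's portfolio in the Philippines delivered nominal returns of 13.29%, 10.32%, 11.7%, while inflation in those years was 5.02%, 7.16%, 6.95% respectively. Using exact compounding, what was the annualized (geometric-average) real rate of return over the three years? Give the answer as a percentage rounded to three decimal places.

5.068%

Compound the nominal returns: 1.1329 × 1.1032 × 1.1170 = 1.39604367.
Compound inflation: 1.0502 × 1.0716 × 1.0695 = 1.20360923.
Deflate: 1.39604367 / 1.20360923 = 1.15988116.
Annualized real rate = 1.15988116^(1/3) − 1 = 5.0682% → 5.068%.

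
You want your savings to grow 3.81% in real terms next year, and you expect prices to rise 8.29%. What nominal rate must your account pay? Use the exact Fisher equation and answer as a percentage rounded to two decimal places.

(1 + i) = (1 + r)(1 + π) = 1.03810 × 1.08290 = 1.12415849
i = 1.12415849 − 1, so the required nominal rate is 12.42%.

12.42%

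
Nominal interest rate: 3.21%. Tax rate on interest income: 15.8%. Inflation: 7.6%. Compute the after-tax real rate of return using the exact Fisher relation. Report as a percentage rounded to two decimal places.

After-tax nominal return = 3.21% × (1 − 0.158) = 2.70282%.
1 + r = 1.0270282 / 1.07600 = 0.954487
After-tax real rate = 0.954487 − 1 → -4.55%.

-4.55%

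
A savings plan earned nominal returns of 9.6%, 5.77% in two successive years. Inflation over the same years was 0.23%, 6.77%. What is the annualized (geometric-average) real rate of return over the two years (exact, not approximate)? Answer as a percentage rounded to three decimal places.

Compound the nominal returns: 1.0960 × 1.0577 = 1.15923920.
Compound inflation: 1.0023 × 1.0677 = 1.07015571.
Deflate: 1.15923920 / 1.07015571 = 1.08324348.
Annualized real rate = 1.08324348^(1/2) − 1 = 4.0790% → 4.079%.

4.079%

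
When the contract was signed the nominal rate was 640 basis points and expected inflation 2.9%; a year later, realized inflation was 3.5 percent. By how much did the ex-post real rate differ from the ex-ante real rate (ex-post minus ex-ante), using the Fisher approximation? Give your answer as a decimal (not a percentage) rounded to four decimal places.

Ex-ante: 6.4% − 2.9% = 3.500%
Ex-post: 6.4% − 3.5% = 2.900%
Difference (ex-post − ex-ante) = -0.6000% → -0.0060.

-0.0060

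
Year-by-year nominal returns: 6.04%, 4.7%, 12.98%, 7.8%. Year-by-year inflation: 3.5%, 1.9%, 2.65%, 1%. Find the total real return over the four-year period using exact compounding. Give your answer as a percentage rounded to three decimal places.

23.664%

Nominal growth factor = 1.0604 × 1.0470 × 1.1298 × 1.0780 = 1.352187
Price-level growth factor = 1.0350 × 1.0190 × 1.0265 × 1.0100 = 1.093440
Real growth factor = 1.352187 / 1.093440 = 1.236636
Total real return = 1.236636 − 1 → 23.664%.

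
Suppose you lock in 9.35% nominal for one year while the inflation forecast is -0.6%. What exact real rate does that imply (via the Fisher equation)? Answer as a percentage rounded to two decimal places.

1 + r = 1.09350 / 0.99400 = 1.100101
r = 1.100101 − 1 = 10.0101%, i.e. 10.01%.

10.01%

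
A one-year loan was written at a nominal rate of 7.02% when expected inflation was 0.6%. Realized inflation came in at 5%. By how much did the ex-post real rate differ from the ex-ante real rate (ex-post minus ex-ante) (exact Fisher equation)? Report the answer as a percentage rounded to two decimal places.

Ex-ante: (1 + 0.0702)/(1 + 0.0060) − 1 = 6.3817%
Ex-post: (1 + 0.0702)/(1 + 0.0500) − 1 = 1.9238%
Difference (ex-post − ex-ante) = -4.4579% → -4.46%.

-4.46%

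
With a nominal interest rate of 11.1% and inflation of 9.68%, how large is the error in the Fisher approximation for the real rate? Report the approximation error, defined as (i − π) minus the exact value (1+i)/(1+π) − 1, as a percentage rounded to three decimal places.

0.125%

Approximate: r ≈ 11.100% − 9.680% = 1.4200%
Exact: (1 + 0.1110)/(1 + 0.0968) − 1 = 1.2947%
Error = 1.4200% − 1.2947% = 0.1253% → 0.125%.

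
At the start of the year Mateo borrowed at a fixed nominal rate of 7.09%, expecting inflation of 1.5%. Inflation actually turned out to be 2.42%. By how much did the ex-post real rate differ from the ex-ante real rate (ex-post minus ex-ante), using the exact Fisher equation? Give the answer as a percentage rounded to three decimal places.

Ex-ante: (1 + 0.0709)/(1 + 0.0150) − 1 = 5.5074%
Ex-post: (1 + 0.0709)/(1 + 0.0242) − 1 = 4.5597%
Difference (ex-post − ex-ante) = -0.9477% → -0.948%.

-0.948%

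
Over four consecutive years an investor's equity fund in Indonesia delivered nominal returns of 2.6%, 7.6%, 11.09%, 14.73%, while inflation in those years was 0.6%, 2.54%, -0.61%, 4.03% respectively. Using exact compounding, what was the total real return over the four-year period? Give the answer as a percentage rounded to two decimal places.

31.92%

Compound the nominal returns: 1.0260 × 1.0760 × 1.1109 × 1.1473 = 1.407057.
Compound inflation: 1.0060 × 1.0254 × 0.9939 × 1.0403 = 1.066578.
Deflate: 1.407057 / 1.066578 = 1.319225.
Total real return = 1.319225 − 1 → 31.92%.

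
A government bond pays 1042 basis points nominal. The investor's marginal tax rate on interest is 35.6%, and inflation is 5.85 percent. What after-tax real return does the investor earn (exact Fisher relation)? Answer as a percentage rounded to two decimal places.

0.81%

After-tax nominal return = 10.42% × (1 − 0.356) = 6.71048%.
1 + r = 1.0671048 / 1.05850 = 1.008129
After-tax real rate = 1.008129 − 1 → 0.81%.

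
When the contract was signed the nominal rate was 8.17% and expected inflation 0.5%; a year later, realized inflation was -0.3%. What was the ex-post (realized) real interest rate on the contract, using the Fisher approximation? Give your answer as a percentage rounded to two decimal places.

Ex-post: 8.17% − (-0.3%) = 8.470%
So the realized real rate is 8.47%.

8.47%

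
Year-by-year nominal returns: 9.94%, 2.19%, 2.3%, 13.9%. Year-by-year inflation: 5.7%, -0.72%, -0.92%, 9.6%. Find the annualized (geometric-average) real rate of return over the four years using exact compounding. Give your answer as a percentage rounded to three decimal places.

3.528%

Nominal growth factor = 1.0994 × 1.0219 × 1.0230 × 1.1390 = 1.30907187
Price-level growth factor = 1.0570 × 0.9928 × 0.9908 × 1.0960 = 1.13954980
Real growth factor = 1.30907187 / 1.13954980 = 1.14876232
Annualized real rate = 1.14876232^(1/4) − 1 = 3.5279% → 3.528%.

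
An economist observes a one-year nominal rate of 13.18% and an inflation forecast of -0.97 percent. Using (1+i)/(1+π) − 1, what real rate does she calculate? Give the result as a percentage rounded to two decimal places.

By the Fisher relation, 1 + r = (1 + i)/(1 + π).
1 + r = 1.13180 / 0.99030 = 1.142886
r = 1.142886 − 1 = 14.2886%, i.e. 14.29%.

14.29%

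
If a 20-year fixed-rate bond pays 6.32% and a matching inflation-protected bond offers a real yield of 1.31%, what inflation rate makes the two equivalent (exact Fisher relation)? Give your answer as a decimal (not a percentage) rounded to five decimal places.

(1 + π) = (1 + i)/(1 + r) = 1.06320 / 1.01310 = 1.049452
Break-even inflation = 1.049452 − 1 → 0.04945.

0.04945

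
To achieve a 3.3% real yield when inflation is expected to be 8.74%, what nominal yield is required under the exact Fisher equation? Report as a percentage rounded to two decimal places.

12.33%

(1 + i) = (1 + r)(1 + π) = 1.03300 × 1.08740 = 1.1232842
i = 1.1232842 − 1, so the required nominal rate is 12.33%.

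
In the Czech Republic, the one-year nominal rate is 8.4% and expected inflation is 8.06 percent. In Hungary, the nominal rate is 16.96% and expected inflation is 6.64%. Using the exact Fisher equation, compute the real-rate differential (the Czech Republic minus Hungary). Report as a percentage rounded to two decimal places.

The Czech Republic: (1 + 0.0840)/(1 + 0.0806) − 1 = 0.3146%
Hungary: (1 + 0.1696)/(1 + 0.0664) − 1 = 9.6774%
Differential = 0.3146% − 9.6774% = -9.3628% → -9.36%.

-9.36%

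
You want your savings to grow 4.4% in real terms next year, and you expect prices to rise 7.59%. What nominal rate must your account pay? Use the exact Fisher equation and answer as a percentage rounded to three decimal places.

12.324%

(1 + i) = (1 + r)(1 + π) = 1.04400 × 1.07590 = 1.1232396
i = 1.1232396 − 1, so the required nominal rate is 12.324%.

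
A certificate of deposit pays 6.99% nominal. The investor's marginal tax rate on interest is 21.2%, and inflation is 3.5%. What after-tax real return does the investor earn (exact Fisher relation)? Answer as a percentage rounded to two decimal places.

1.94%

After-tax nominal return = 6.99% × (1 − 0.212) = 5.50812%.
1 + r = 1.0550812 / 1.03500 = 1.019402
After-tax real rate = 1.019402 − 1 → 1.94%.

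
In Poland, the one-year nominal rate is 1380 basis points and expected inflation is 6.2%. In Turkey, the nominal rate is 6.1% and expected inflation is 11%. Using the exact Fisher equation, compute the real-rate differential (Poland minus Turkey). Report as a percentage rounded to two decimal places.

11.57%

Poland: (1 + 0.1380)/(1 + 0.0620) − 1 = 7.1563%
Turkey: (1 + 0.0610)/(1 + 0.1100) − 1 = -4.4144%
Differential = 7.1563% − (-4.4144%) = 11.5707% → 11.57%.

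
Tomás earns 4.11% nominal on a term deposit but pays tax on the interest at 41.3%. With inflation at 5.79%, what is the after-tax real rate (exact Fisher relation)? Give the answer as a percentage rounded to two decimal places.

After-tax nominal return = 4.11% × (1 − 0.413) = 2.41257%.
1 + r = 1.0241257 / 1.05790 = 0.968074
After-tax real rate = 0.968074 − 1 → -3.19%.

-3.19%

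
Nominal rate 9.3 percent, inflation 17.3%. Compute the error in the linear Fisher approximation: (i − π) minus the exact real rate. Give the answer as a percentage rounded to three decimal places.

-1.180%

Approximate: r ≈ 9.300% − 17.300% = -8.0000%
Exact: (1 + 0.0930)/(1 + 0.1730) − 1 = -6.8201%
Error = -8.0000% − (-6.8201%) = -1.1799% → -1.180%.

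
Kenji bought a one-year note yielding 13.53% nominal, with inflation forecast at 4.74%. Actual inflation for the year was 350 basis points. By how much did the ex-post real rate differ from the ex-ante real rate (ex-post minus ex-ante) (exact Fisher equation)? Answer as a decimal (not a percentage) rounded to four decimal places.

0.0130

Ex-ante: (1 + 0.1353)/(1 + 0.0474) − 1 = 8.3922%
Ex-post: (1 + 0.1353)/(1 + 0.0350) − 1 = 9.6908%
Difference (ex-post − ex-ante) = 1.2986% → 0.0130.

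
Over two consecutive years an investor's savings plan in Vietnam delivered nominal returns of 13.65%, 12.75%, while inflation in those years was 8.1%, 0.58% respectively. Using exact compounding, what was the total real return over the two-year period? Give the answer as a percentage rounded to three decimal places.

17.855%

Compound the nominal returns: 1.1365 × 1.1275 = 1.281404.
Compound inflation: 1.0810 × 1.0058 = 1.087270.
Deflate: 1.281404 / 1.087270 = 1.178552.
Total real return = 1.178552 − 1 → 17.855%.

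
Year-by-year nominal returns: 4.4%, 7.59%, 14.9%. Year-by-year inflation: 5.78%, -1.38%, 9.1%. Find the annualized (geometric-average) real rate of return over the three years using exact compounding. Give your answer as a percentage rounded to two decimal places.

4.28%

Nominal growth factor = 1.0440 × 1.0759 × 1.1490 = 1.29060230
Price-level growth factor = 1.0578 × 0.9862 × 1.0910 = 1.13813377
Real growth factor = 1.29060230 / 1.13813377 = 1.13396362
Annualized real rate = 1.13396362^(1/3) − 1 = 4.2797% → 4.28%.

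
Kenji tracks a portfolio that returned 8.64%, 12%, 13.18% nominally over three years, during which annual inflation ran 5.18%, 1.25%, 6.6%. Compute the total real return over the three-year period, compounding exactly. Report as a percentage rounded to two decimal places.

21.31%

Compound the nominal returns: 1.0864 × 1.1200 × 1.1318 = 1.377138.
Compound inflation: 1.0518 × 1.0125 × 1.0660 = 1.135234.
Deflate: 1.377138 / 1.135234 = 1.213087.
Total real return = 1.213087 − 1 → 21.31%.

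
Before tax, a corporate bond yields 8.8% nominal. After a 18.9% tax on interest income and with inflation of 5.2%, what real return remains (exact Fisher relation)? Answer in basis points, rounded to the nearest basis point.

After-tax nominal return = 8.8% × (1 − 0.189) = 7.1368%.
1 + r = 1.071368 / 1.05200 = 1.018411
After-tax real rate = 1.018411 − 1 → 184 basis points.

184 basis points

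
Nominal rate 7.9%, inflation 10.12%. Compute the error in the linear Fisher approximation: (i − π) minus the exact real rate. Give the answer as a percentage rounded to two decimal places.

Approximate: r ≈ 7.900% − 10.120% = -2.2200%
Exact: (1 + 0.0790)/(1 + 0.1012) − 1 = -2.0160%
Error = -2.2200% − (-2.0160%) = -0.2040% → -0.20%.

-0.20%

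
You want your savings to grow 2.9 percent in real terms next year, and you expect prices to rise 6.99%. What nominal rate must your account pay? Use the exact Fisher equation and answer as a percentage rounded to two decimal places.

10.09%

(1 + i) = (1 + r)(1 + π) = 1.02900 × 1.06990 = 1.1009271
i = 1.1009271 − 1, so the required nominal rate is 10.09%.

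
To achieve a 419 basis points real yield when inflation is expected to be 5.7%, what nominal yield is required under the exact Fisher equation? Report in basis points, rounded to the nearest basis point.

1013 basis points

(1 + i) = (1 + r)(1 + π) = 1.04190 × 1.05700 = 1.1012883
i = 1.1012883 − 1, so the required nominal rate is 1013 basis points.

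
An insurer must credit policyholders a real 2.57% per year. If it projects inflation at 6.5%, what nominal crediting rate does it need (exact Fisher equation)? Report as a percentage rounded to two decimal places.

(1 + i) = (1 + r)(1 + π) = 1.02570 × 1.06500 = 1.0923705
i = 1.0923705 − 1, so the required nominal rate is 9.24%.

9.24%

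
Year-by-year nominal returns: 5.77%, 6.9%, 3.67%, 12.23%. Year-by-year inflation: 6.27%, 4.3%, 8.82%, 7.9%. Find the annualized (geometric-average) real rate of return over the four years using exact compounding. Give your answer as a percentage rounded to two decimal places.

0.27%

Compound the nominal returns: 1.0577 × 1.0690 × 1.0367 × 1.1223 = 1.31553459.
Compound inflation: 1.0627 × 1.0430 × 1.0882 × 1.0790 = 1.30144301.
Deflate: 1.31553459 / 1.30144301 = 1.01082766.
Annualized real rate = 1.01082766^(1/4) − 1 = 0.2696% → 0.27%.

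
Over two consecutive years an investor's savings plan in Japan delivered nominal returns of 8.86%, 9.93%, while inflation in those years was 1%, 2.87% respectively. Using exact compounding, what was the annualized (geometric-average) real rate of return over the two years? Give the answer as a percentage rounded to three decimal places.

Nominal growth factor = 1.0886 × 1.0993 = 1.19669798
Price-level growth factor = 1.0100 × 1.0287 = 1.03898700
Real growth factor = 1.19669798 / 1.03898700 = 1.15179303
Annualized real rate = 1.15179303^(1/2) − 1 = 7.3216% → 7.322%.

7.322%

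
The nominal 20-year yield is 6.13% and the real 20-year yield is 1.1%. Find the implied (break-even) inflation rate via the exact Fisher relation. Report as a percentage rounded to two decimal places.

4.98%

(1 + π) = (1 + i)/(1 + r) = 1.06130 / 1.01100 = 1.049753
Break-even inflation = 1.049753 − 1 → 4.98%.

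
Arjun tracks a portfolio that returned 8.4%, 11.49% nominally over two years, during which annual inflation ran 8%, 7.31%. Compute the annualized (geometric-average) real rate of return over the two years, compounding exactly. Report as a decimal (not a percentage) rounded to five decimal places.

0.02118

Compound the nominal returns: 1.0840 × 1.1149 = 1.20855160.
Compound inflation: 1.0800 × 1.0731 = 1.15894800.
Deflate: 1.20855160 / 1.15894800 = 1.04280054.
Annualized real rate = 1.04280054^(1/2) − 1 = 2.1176% → 0.02118.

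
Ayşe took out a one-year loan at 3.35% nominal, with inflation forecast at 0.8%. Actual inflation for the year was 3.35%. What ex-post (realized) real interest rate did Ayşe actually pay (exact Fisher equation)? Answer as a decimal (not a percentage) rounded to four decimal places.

Ex-post: (1 + 0.0335)/(1 + 0.0335) − 1 = 0.0000%
So the realized real rate is 0.0000.

0.0000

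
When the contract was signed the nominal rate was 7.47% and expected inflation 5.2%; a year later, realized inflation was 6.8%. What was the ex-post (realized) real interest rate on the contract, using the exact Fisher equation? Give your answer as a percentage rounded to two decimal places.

Ex-post: (1 + 0.0747)/(1 + 0.0680) − 1 = 0.6273%
So the realized real rate is 0.63%.

0.63%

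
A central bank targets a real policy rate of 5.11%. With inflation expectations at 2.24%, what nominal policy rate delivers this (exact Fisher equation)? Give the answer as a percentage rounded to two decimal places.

7.46%

(1 + i) = (1 + r)(1 + π) = 1.05110 × 1.02240 = 1.07464464
i = 1.07464464 − 1, so the required nominal rate is 7.46%.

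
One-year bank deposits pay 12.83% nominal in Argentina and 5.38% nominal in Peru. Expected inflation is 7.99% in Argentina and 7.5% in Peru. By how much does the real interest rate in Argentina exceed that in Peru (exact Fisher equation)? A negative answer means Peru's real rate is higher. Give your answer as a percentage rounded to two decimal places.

Argentina: (1 + 0.1283)/(1 + 0.0799) − 1 = 4.4819%
Peru: (1 + 0.0538)/(1 + 0.0750) − 1 = -1.9721%
Differential = 4.4819% − (-1.9721%) = 6.4540% → 6.45%.

6.45%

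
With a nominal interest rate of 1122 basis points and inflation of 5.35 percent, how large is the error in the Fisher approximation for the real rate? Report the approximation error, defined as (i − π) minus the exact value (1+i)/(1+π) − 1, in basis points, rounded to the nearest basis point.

Approximate: r ≈ 11.220% − 5.350% = 5.8700%
Exact: (1 + 0.1122)/(1 + 0.0535) − 1 = 5.5719%
Error = 5.8700% − 5.5719% = 0.2981% → 30 basis points.

30 basis points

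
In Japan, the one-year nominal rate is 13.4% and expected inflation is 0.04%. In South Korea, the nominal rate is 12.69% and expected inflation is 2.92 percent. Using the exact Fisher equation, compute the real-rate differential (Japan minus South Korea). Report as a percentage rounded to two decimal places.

Japan: (1 + 0.1340)/(1 + 0.0004) − 1 = 13.3547%
South Korea: (1 + 0.1269)/(1 + 0.0292) − 1 = 9.4928%
Differential = 13.3547% − 9.4928% = 3.8618% → 3.86%.

3.86%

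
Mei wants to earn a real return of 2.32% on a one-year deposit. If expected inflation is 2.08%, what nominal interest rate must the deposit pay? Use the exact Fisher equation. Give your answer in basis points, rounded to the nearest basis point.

445 basis points

(1 + i) = (1 + r)(1 + π) = 1.02320 × 1.02080 = 1.04448256
i = 1.04448256 − 1, so the required nominal rate is 445 basis points.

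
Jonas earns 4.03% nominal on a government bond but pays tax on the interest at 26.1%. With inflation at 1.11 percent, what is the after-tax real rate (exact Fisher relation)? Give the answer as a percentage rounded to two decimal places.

After-tax nominal return = 4.03% × (1 − 0.261) = 2.97817%.
1 + r = 1.0297817 / 1.01110 = 1.018477
After-tax real rate = 1.018477 − 1 → 1.85%.

1.85%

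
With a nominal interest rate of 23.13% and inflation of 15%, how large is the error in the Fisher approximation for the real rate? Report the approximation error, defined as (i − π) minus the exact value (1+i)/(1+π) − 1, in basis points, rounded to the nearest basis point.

106 basis points

Approximate: r ≈ 23.130% − 15.000% = 8.1300%
Exact: (1 + 0.2313)/(1 + 0.1500) − 1 = 7.0696%
Error = 8.1300% − 7.0696% = 1.0604% → 106 basis points.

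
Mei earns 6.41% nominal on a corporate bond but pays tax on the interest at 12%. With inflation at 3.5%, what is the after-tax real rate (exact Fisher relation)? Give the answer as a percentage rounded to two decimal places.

After-tax nominal return = 6.41% × (1 − 0.12) = 5.6408%.
1 + r = 1.056408 / 1.03500 = 1.020684
After-tax real rate = 1.020684 − 1 → 2.07%.

2.07%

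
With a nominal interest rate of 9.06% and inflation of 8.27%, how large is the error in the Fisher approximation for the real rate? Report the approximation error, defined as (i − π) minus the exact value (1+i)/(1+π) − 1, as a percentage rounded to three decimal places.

Approximate: r ≈ 9.060% − 8.270% = 0.7900%
Exact: (1 + 0.0906)/(1 + 0.0827) − 1 = 0.7297%
Error = 0.7900% − 0.7297% = 0.0603% → 0.060%.

0.060%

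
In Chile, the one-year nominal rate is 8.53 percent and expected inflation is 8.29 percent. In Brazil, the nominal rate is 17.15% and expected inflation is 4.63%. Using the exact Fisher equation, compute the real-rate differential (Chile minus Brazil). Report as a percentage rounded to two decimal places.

Chile: (1 + 0.0853)/(1 + 0.0829) − 1 = 0.2216%
Brazil: (1 + 0.1715)/(1 + 0.0463) − 1 = 11.9660%
Differential = 0.2216% − 11.9660% = -11.7443% → -11.74%.

-11.74%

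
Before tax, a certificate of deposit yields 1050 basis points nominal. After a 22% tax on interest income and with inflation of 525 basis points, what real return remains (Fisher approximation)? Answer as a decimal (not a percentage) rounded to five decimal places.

After-tax nominal return = 10.5% × (1 − 0.22) = 8.1900%.
r ≈ 8.1900% − 5.25% → 0.02940.

0.02940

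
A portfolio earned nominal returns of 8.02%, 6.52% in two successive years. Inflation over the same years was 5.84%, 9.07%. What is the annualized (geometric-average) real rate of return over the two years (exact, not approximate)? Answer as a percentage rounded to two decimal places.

-0.16%

Compound the nominal returns: 1.0802 × 1.0652 = 1.15062904.
Compound inflation: 1.0584 × 1.0907 = 1.15439688.
Deflate: 1.15062904 / 1.15439688 = 0.99673610.
Annualized real rate = 0.99673610^(1/2) − 1 = -0.1633% → -0.16%.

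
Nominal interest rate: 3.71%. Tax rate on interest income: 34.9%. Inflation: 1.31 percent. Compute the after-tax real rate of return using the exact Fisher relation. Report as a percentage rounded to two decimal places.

1.09%

After-tax nominal return = 3.71% × (1 − 0.349) = 2.41521%.
1 + r = 1.0241521 / 1.01310 = 1.010909
After-tax real rate = 1.010909 − 1 → 1.09%.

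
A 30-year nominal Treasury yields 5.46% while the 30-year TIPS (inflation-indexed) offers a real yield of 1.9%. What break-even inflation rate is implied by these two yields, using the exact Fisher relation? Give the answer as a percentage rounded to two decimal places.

(1 + π) = (1 + i)/(1 + r) = 1.05460 / 1.01900 = 1.034936
Break-even inflation = 1.034936 − 1 → 3.49%.

3.49%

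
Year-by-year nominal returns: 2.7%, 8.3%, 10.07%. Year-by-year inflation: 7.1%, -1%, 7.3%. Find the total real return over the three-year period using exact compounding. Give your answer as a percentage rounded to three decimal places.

7.608%

Compound the nominal returns: 1.0270 × 1.0830 × 1.1007 = 1.224244.
Compound inflation: 1.0710 × 0.9900 × 1.0730 = 1.137691.
Deflate: 1.224244 / 1.137691 = 1.076077.
Total real return = 1.076077 − 1 → 7.608%.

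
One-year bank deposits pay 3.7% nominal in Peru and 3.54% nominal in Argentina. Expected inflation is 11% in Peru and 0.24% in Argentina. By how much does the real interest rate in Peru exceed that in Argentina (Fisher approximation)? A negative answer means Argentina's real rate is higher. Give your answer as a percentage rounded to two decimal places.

Peru: 3.7% − 11% = -7.300%
Argentina: 3.54% − 0.24% = 3.300%
Differential = -10.600% → -10.60%.

-10.60%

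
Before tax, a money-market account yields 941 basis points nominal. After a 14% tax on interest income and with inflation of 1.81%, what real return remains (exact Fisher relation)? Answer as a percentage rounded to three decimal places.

6.171%

After-tax nominal return = 9.41% × (1 − 0.14) = 8.0926%.
1 + r = 1.080926 / 1.01810 = 1.061709
After-tax real rate = 1.061709 − 1 → 6.171%.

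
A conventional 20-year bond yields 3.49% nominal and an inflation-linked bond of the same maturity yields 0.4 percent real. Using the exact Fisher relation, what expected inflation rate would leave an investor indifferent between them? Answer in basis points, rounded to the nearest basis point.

308 basis points

(1 + π) = (1 + i)/(1 + r) = 1.03490 / 1.00400 = 1.030777
Break-even inflation = 1.030777 − 1 → 308 basis points.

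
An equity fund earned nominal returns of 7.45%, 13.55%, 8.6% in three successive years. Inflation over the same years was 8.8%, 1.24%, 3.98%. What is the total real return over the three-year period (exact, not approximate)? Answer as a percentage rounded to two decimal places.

15.69%

Nominal growth factor = 1.0745 × 1.1355 × 1.0860 = 1.325023
Price-level growth factor = 1.0880 × 1.0124 × 1.0398 = 1.145331
Real growth factor = 1.325023 / 1.145331 = 1.156891
Total real return = 1.156891 − 1 → 15.69%.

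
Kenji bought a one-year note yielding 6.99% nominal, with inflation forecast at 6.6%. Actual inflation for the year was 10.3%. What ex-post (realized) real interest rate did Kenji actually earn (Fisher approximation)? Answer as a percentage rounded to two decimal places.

-3.31%

Ex-post: 6.99% − 10.3% = -3.310%
So the realized real rate is -3.31%.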